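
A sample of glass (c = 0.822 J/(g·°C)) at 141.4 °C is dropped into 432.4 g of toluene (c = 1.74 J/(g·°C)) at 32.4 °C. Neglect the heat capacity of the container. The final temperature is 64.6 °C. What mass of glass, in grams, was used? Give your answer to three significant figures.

q_gained = (432.4 × 1.74) × (64.6 − 32.4) = 24230 J
q_lost = m × 0.822 × (141.4 − 64.6) = 63.1296 m
m = 24230 / 63.1296 = 384 g

m = 384 g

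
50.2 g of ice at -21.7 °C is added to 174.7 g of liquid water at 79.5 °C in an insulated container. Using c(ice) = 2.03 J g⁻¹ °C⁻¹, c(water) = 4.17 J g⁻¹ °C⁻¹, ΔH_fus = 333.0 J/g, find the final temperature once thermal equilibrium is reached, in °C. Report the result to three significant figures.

T_f = 41.6 °C

Heat to bring ice to 0 °C and melt it: q₁ = 50.2×2.03×21.7 + 50.2×333.0 = 18928 J
Heat the water can supply cooling to 0 °C: 174.7×4.17×79.5 = 57915.7 J > q₁, so all ice melts.
Energy balance: 174.7×4.17×(79.5 − T) = 18928 + 50.2×4.17×(T − 0)
728.499(79.5 − T) = 18928 + 209.334 T
57915.7 − 18928 = 937.833 T
T = 38987.7 / 937.833 = 41.57 °C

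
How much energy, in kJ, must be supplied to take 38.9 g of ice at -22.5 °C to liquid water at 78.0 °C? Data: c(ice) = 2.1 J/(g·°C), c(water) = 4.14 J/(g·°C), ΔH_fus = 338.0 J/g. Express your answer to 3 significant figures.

q1 (heat ice -22.5→0.0 °C): 38.9 × 2.1 × 22.5 = 1838 J
q2 (melt at 0 °C): 38.9 × 338.0 = 13148 J
q3 (heat water 0.0→78.0 °C): 38.9 × 4.14 × 78.0 = 12562 J
Total: 1838 + 13148 + 12562 = 27548 J = 27.5 kJ

q = 27.5 kJ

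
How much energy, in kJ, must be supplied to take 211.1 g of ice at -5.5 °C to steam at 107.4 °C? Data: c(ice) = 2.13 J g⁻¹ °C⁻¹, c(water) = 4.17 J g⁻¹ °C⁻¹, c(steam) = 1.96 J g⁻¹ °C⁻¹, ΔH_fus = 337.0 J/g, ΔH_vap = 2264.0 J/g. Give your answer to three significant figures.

q1 (heat ice -5.5→0.0 °C): 211.1 × 2.13 × 5.5 = 2473 J
q2 (melt at 0 °C): 211.1 × 337.0 = 71141 J
q3 (heat water 0.0→100.0 °C): 211.1 × 4.17 × 100.0 = 88029 J
q4 (vaporize at 100 °C): 211.1 × 2264.0 = 477930 J
q5 (heat steam 100.0→107.4 °C): 211.1 × 1.96 × 7.4 = 3062 J
Total: 2473 + 71141 + 88029 + 477930 + 3062 = 642635 J = 643 kJ

q = 643 kJ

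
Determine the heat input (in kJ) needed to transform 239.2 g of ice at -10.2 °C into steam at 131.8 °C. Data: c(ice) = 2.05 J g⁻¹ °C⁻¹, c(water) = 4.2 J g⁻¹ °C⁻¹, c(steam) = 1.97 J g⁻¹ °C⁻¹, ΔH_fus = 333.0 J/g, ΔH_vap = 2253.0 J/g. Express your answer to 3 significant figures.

q1 (heat ice -10.2→0.0 °C): 239.2 × 2.05 × 10.2 = 5002 J
q2 (melt at 0 °C): 239.2 × 333.0 = 79654 J
q3 (heat water 0.0→100.0 °C): 239.2 × 4.2 × 100.0 = 100464 J
q4 (vaporize at 100 °C): 239.2 × 2253.0 = 538918 J
q5 (heat steam 100.0→131.8 °C): 239.2 × 1.97 × 31.8 = 14985 J
Total: 5002 + 79654 + 100464 + 538918 + 14985 = 739023 J = 739 kJ

q = 739 kJ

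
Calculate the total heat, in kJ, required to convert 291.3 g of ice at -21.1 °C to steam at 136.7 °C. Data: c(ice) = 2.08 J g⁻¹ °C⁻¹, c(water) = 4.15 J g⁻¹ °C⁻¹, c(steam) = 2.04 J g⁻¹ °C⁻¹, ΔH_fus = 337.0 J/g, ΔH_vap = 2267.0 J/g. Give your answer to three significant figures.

q1 (heat ice -21.1→0.0 °C): 291.3 × 2.08 × 21.1 = 12785 J
q2 (melt at 0 °C): 291.3 × 337.0 = 98168 J
q3 (heat water 0.0→100.0 °C): 291.3 × 4.15 × 100.0 = 120890 J
q4 (vaporize at 100 °C): 291.3 × 2267.0 = 660377 J
q5 (heat steam 100.0→136.7 °C): 291.3 × 2.04 × 36.7 = 21809 J
Total: 12785 + 98168 + 120890 + 660377 + 21809 = 914029 J = 914 kJ

q = 914 kJ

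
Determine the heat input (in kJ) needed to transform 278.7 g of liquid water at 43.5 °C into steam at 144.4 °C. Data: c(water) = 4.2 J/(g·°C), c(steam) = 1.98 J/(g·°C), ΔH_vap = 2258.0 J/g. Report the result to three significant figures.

q1 (heat water 43.5→100.0 °C): 278.7 × 4.2 × 56.5 = 66136 J
q2 (vaporize at 100 °C): 278.7 × 2258.0 = 629305 J
q3 (heat steam 100.0→144.4 °C): 278.7 × 1.98 × 44.4 = 24501 J
Total: 66136 + 629305 + 24501 = 719942 J = 720 kJ

q = 720 kJ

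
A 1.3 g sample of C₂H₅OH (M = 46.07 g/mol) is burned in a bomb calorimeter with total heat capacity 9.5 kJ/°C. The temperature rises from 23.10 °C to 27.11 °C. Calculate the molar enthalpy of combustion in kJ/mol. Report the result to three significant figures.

ΔH = -1350 kJ/mol

ΔT = 27.11 − 23.10 = 4.01 °C
q_cal = C_cal × ΔT = 9.5 × 4.01 = 38.095 kJ
n = 1.3 / 46.07 = 0.02822 mol
q_rxn = −q_cal = -38.095 kJ
ΔH = -38.095 / 0.02822 = -1350 kJ/mol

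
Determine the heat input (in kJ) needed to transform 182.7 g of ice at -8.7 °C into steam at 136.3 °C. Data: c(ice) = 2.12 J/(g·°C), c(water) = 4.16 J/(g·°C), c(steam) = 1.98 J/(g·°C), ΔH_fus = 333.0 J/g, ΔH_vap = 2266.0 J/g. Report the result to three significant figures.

q = 567 kJ

q1 (heat ice -8.7→0.0 °C): 182.7 × 2.12 × 8.7 = 3370 J
q2 (melt at 0 °C): 182.7 × 333.0 = 60839 J
q3 (heat water 0.0→100.0 °C): 182.7 × 4.16 × 100.0 = 76003 J
q4 (vaporize at 100 °C): 182.7 × 2266.0 = 413998 J
q5 (heat steam 100.0→136.3 °C): 182.7 × 1.98 × 36.3 = 13131 J
Total: 3370 + 60839 + 76003 + 413998 + 13131 = 567341 J = 567 kJ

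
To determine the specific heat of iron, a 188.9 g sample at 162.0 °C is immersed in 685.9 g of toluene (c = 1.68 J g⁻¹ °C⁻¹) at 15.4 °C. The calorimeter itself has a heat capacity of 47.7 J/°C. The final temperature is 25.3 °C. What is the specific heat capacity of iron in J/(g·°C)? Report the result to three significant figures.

q_gained = (685.9 × 1.68 + 47.7) × (25.3 − 15.4) = 11880 J
q_lost = 188.9 × c × (162.0 − 25.3) = 25822.63 c
Set equal: c = 11880 / 25822.63 = 0.460 J/(g·°C)

c = 0.460 J/(g·°C)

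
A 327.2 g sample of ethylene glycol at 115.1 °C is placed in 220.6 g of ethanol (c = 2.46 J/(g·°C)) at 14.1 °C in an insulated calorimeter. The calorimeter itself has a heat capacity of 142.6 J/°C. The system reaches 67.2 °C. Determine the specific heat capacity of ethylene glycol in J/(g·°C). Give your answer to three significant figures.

c = 2.32 J/(g·°C)

q_gained = (220.6 × 2.46 + 142.6) × (67.2 − 14.1) = 36390 J
q_lost = 327.2 × c × (115.1 − 67.2) = 15672.88 c
Set equal: c = 36390 / 15672.88 = 2.32 J/(g·°C)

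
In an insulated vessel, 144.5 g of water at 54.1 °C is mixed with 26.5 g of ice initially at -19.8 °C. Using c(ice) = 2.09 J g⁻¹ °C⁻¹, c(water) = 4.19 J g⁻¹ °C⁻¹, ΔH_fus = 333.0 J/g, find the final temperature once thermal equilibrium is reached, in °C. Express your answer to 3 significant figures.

T_f = 31.9 °C

Heat to bring ice to 0 °C and melt it: q₁ = 26.5×2.09×19.8 + 26.5×333.0 = 9921.1 J
Heat the water can supply cooling to 0 °C: 144.5×4.19×54.1 = 32755.1 J > q₁, so all ice melts.
Energy balance: 144.5×4.19×(54.1 − T) = 9921.1 + 26.5×4.19×(T − 0)
605.455(54.1 − T) = 9921.1 + 111.035 T
32755.1 − 9921.1 = 716.490 T
T = 22834.0 / 716.490 = 31.87 °C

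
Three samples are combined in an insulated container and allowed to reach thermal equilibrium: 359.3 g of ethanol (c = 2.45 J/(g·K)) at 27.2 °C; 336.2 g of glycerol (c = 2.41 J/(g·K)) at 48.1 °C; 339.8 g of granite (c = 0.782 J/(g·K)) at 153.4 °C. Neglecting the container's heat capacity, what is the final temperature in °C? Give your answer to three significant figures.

T_f = 53.0 °C

Σ mᵢcᵢ(T − Tᵢ) = 0  ⇒  T = Σ mᵢcᵢTᵢ / Σ mᵢcᵢ
Σ mᵢcᵢ = 359.3×2.45 + 336.2×2.41 + 339.8×0.782 = 1956.2506
Σ mᵢcᵢTᵢ = 880.285×27.2 + 810.242×48.1 + 265.7236×153.4 = 103680
T = 103680 / 1956.2506 = 53.00 °C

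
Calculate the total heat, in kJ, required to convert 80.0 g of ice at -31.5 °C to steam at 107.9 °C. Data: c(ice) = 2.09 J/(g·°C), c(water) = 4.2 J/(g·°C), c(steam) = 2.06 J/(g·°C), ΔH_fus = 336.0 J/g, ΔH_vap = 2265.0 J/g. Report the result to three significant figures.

q1 (heat ice -31.5→0.0 °C): 80.0 × 2.09 × 31.5 = 5267 J
q2 (melt at 0 °C): 80.0 × 336.0 = 26880 J
q3 (heat water 0.0→100.0 °C): 80.0 × 4.2 × 100.0 = 33600 J
q4 (vaporize at 100 °C): 80.0 × 2265.0 = 181200 J
q5 (heat steam 100.0→107.9 °C): 80.0 × 2.06 × 7.9 = 1302 J
Total: 5267 + 26880 + 33600 + 181200 + 1302 = 248249 J = 248 kJ

q = 248 kJ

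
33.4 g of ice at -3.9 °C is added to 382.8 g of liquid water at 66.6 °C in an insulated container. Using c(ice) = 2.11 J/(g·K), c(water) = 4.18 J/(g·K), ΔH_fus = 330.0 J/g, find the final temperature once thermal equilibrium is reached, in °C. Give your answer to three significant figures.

T_f = 54.8 °C

Heat to bring ice to 0 °C and melt it: q₁ = 33.4×2.11×3.9 + 33.4×330.0 = 11297 J
Heat the water can supply cooling to 0 °C: 382.8×4.18×66.6 = 106567 J > q₁, so all ice melts.
Energy balance: 382.8×4.18×(66.6 − T) = 11297 + 33.4×4.18×(T − 0)
1600.104(66.6 − T) = 11297 + 139.612 T
106567 − 11297 = 1739.716 T
T = 95270 / 1739.716 = 54.76 °C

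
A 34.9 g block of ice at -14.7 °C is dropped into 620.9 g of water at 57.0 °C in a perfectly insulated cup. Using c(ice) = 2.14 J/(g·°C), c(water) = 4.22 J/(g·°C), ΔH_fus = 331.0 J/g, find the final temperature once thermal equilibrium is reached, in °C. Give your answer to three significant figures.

T_f = 49.4 °C

Heat to bring ice to 0 °C and melt it: q₁ = 34.9×2.14×14.7 + 34.9×331.0 = 12650 J
Heat the water can supply cooling to 0 °C: 620.9×4.22×57.0 = 149351 J > q₁, so all ice melts.
Energy balance: 620.9×4.22×(57.0 − T) = 12650 + 34.9×4.22×(T − 0)
2620.198(57.0 − T) = 12650 + 147.278 T
149351 − 12650 = 2767.476 T
T = 136701 / 2767.476 = 49.40 °C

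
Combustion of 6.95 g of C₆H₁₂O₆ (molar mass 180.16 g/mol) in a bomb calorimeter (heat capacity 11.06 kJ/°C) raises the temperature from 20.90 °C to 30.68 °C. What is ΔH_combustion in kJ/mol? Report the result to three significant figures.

ΔT = 30.68 − 20.90 = 9.78 °C
q_cal = C_cal × ΔT = 11.06 × 9.78 = 108.1668 kJ
n = 6.95 / 180.16 = 0.03858 mol
q_rxn = −q_cal = -108.1668 kJ
ΔH = -108.1668 / 0.03858 = -2804 kJ/mol

ΔH = -2800 kJ/mol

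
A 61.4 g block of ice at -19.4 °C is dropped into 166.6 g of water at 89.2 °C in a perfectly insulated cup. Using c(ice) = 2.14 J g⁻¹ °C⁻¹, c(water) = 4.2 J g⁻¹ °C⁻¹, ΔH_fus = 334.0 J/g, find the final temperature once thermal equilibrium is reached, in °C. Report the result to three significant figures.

T_f = 41.1 °C

Heat to bring ice to 0 °C and melt it: q₁ = 61.4×2.14×19.4 + 61.4×334.0 = 23057 J
Heat the water can supply cooling to 0 °C: 166.6×4.2×89.2 = 62415.0 J > q₁, so all ice melts.
Energy balance: 166.6×4.2×(89.2 − T) = 23057 + 61.4×4.2×(T − 0)
699.72(89.2 − T) = 23057 + 257.88 T
62415.0 − 23057 = 957.60 T
T = 39358.0 / 957.60 = 41.10 °C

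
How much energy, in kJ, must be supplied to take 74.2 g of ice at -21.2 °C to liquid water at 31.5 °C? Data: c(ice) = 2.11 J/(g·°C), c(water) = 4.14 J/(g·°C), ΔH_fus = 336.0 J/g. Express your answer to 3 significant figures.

q = 37.9 kJ

q1 (heat ice -21.2→0.0 °C): 74.2 × 2.11 × 21.2 = 3319 J
q2 (melt at 0 °C): 74.2 × 336.0 = 24931 J
q3 (heat water 0.0→31.5 °C): 74.2 × 4.14 × 31.5 = 9676 J
Total: 3319 + 24931 + 9676 = 37926 J = 37.9 kJ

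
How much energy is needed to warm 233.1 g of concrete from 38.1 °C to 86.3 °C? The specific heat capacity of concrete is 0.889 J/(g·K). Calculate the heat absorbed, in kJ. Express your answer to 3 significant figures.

q = 9.99 kJ

q = m c ΔT = 233.1 × 0.889 × (86.3 − 38.1)
q = 233.1 × 0.889 × 48.2 = 9988 J = 9.99 kJ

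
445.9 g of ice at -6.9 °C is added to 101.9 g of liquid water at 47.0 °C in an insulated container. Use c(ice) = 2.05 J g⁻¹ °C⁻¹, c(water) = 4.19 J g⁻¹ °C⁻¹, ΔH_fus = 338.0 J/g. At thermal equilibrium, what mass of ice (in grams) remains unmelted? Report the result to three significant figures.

m_ice remaining = 405 g

Heat to warm all ice to 0 °C: 445.9×2.05×6.9 = 6307.3 J
Heat released by water cooling to 0 °C: 101.9×4.19×47.0 = 20067 J
20067 J < 6307.3 + 445.9×338.0 = 157021.5 J, so not all ice melts; final T = 0 °C.
Heat left for melting: 20067 − 6307.3 = 13759.7 J
Mass melted = 13759.7 / 338.0 = 40.71 g
Ice remaining = 445.9 − 40.71 = 405.19 g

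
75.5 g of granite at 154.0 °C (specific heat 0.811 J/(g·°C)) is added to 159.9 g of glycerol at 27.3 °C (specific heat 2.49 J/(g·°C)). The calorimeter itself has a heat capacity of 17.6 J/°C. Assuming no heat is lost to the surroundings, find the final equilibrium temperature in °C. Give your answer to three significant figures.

Heat lost by granite = heat gained by glycerol + calorimeter.
(75.5)(0.811)(154.0 − T) = [(159.9)(2.49) + 17.6](T − 27.3)
61.2305 (154.0 − T) = 415.751 (T − 27.3)
9429.5 − 61.2305 T = 415.751 T − 11350
20779.5 = 476.9815 T
T = 43.56 °C

T_f = 43.6 °C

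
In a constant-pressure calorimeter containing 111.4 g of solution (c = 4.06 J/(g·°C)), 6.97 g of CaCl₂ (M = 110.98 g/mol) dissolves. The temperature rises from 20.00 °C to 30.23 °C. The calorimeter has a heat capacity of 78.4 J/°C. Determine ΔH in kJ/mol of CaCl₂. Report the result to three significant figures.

|ΔT| = |30.23 − 20.00| = 10.23 °C
|q_surr| = (111.4 × 4.06 + 78.4) × 10.23 = 530.684 × 10.23 = 5429 J
n(CaCl₂) = 6.97 / 110.98 = 0.06280 mol
Temperature rose, so q_rxn = −|q_surr| = -5.429 kJ
ΔH = q_rxn / n = -86.449 kJ/mol

ΔH = -86.4 kJ/mol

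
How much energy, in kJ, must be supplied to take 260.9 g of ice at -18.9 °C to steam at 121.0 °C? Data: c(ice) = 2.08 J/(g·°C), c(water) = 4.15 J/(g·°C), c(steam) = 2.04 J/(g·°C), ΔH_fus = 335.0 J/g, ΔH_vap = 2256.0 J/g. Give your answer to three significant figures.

q = 806 kJ

q1 (heat ice -18.9→0.0 °C): 260.9 × 2.08 × 18.9 = 10257 J
q2 (melt at 0 °C): 260.9 × 335.0 = 87402 J
q3 (heat water 0.0→100.0 °C): 260.9 × 4.15 × 100.0 = 108274 J
q4 (vaporize at 100 °C): 260.9 × 2256.0 = 588590 J
q5 (heat steam 100.0→121.0 °C): 260.9 × 2.04 × 21.0 = 11177 J
Total: 10257 + 87402 + 108274 + 588590 + 11177 = 805700 J = 806 kJ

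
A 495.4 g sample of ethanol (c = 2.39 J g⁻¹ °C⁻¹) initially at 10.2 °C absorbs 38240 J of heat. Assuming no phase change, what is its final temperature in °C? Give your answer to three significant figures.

ΔT = q / (m c) = 38240 / (495.4 × 2.39) = 32.30 °C
T_f = 10.2 + 32.30 = 42.50 °C

T_f = 42.5 °C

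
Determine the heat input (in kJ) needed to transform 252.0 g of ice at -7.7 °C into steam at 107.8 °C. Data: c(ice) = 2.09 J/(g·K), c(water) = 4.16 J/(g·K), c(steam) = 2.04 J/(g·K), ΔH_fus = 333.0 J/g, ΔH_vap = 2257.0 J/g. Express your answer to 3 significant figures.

q = 766 kJ

q1 (heat ice -7.7→0.0 °C): 252.0 × 2.09 × 7.7 = 4055 J
q2 (melt at 0 °C): 252.0 × 333.0 = 83916 J
q3 (heat water 0.0→100.0 °C): 252.0 × 4.16 × 100.0 = 104832 J
q4 (vaporize at 100 °C): 252.0 × 2257.0 = 568764 J
q5 (heat steam 100.0→107.8 °C): 252.0 × 2.04 × 7.8 = 4010 J
Total: 4055 + 83916 + 104832 + 568764 + 4010 = 765577 J = 766 kJ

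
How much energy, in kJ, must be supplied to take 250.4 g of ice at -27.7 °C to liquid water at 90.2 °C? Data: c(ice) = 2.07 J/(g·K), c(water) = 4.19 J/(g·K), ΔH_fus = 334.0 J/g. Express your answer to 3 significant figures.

q = 193 kJ

q1 (heat ice -27.7→0.0 °C): 250.4 × 2.07 × 27.7 = 14358 J
q2 (melt at 0 °C): 250.4 × 334.0 = 83634 J
q3 (heat water 0.0→90.2 °C): 250.4 × 4.19 × 90.2 = 94636 J
Total: 14358 + 83634 + 94636 = 192628 J = 193 kJ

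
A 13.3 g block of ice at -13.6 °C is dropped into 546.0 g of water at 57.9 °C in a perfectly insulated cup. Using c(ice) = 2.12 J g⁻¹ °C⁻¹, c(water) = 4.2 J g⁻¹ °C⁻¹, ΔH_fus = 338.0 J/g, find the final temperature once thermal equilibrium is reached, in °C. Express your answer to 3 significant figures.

Heat to bring ice to 0 °C and melt it: q₁ = 13.3×2.12×13.6 + 13.3×338.0 = 4878.9 J
Heat the water can supply cooling to 0 °C: 546.0×4.2×57.9 = 132776 J > q₁, so all ice melts.
Energy balance: 546.0×4.2×(57.9 − T) = 4878.9 + 13.3×4.2×(T − 0)
2293.2(57.9 − T) = 4878.9 + 55.86 T
132776 − 4878.9 = 2349.06 T
T = 127897.1 / 2349.06 = 54.446 °C

T_f = 54.4 °C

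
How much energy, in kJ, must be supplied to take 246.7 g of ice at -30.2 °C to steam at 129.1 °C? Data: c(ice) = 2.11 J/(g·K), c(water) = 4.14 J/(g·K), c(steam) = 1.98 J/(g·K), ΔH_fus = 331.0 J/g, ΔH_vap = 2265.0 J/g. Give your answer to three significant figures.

q1 (heat ice -30.2→0.0 °C): 246.7 × 2.11 × 30.2 = 15720 J
q2 (melt at 0 °C): 246.7 × 331.0 = 81658 J
q3 (heat water 0.0→100.0 °C): 246.7 × 4.14 × 100.0 = 102134 J
q4 (vaporize at 100 °C): 246.7 × 2265.0 = 558776 J
q5 (heat steam 100.0→129.1 °C): 246.7 × 1.98 × 29.1 = 14214 J
Total: 15720 + 81658 + 102134 + 558776 + 14214 = 772502 J = 773 kJ

q = 773 kJ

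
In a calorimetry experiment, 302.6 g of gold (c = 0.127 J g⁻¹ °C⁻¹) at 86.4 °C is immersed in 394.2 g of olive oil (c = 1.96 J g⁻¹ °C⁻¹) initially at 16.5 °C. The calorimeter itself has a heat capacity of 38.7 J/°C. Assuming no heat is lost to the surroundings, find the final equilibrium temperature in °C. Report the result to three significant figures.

Heat lost by gold = heat gained by olive oil + calorimeter.
(302.6)(0.127)(86.4 − T) = [(394.2)(1.96) + 38.7](T − 16.5)
38.4302 (86.4 − T) = 811.332 (T − 16.5)
3320.4 − 38.4302 T = 811.332 T − 13387
16707.4 = 849.7622 T
T = 19.66 °C

T_f = 19.7 °C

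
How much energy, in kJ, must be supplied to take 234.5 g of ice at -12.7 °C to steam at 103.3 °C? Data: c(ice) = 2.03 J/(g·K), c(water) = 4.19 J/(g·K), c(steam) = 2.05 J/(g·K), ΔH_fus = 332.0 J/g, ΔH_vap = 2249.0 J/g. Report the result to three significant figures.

q = 711 kJ

q1 (heat ice -12.7→0.0 °C): 234.5 × 2.03 × 12.7 = 6046 J
q2 (melt at 0 °C): 234.5 × 332.0 = 77854 J
q3 (heat water 0.0→100.0 °C): 234.5 × 4.19 × 100.0 = 98256 J
q4 (vaporize at 100 °C): 234.5 × 2249.0 = 527391 J
q5 (heat steam 100.0→103.3 °C): 234.5 × 2.05 × 3.3 = 1586 J
Total: 6046 + 77854 + 98256 + 527391 + 1586 = 711133 J = 711 kJ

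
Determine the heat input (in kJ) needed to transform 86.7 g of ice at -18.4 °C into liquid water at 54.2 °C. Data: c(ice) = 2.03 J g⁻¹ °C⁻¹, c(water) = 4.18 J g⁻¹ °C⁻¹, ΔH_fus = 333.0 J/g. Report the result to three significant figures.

q = 51.8 kJ

q1 (heat ice -18.4→0.0 °C): 86.7 × 2.03 × 18.4 = 3238 J
q2 (melt at 0 °C): 86.7 × 333.0 = 28871 J
q3 (heat water 0.0→54.2 °C): 86.7 × 4.18 × 54.2 = 19642 J
Total: 3238 + 28871 + 19642 = 51751 J = 51.8 kJ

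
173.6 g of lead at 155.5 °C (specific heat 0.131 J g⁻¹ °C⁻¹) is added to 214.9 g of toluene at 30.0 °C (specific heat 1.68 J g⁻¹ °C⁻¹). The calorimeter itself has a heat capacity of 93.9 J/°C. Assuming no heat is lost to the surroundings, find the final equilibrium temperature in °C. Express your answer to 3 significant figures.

T_f = 36.0 °C

Heat lost by lead = heat gained by toluene + calorimeter.
(173.6)(0.131)(155.5 − T) = [(214.9)(1.68) + 93.9](T − 30.0)
22.7416 (155.5 − T) = 454.932 (T − 30.0)
3536.3 − 22.7416 T = 454.932 T − 13648
17184.3 = 477.6736 T
T = 35.97 °C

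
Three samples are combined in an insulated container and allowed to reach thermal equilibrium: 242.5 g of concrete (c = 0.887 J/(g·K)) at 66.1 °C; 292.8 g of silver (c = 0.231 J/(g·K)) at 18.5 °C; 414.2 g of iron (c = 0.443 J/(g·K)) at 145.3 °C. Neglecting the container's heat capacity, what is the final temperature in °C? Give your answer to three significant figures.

Σ mᵢcᵢ(T − Tᵢ) = 0  ⇒  T = Σ mᵢcᵢTᵢ / Σ mᵢcᵢ
Σ mᵢcᵢ = 242.5×0.887 + 292.8×0.231 + 414.2×0.443 = 466.2249
Σ mᵢcᵢTᵢ = 215.0975×66.1 + 67.6368×18.5 + 183.4906×145.3 = 42130
T = 42130 / 466.2249 = 90.36 °C

T_f = 90.4 °C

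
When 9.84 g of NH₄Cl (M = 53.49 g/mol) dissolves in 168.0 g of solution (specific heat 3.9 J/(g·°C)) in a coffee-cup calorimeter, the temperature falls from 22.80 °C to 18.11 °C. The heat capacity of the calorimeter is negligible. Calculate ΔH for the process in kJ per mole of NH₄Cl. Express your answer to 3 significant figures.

ΔH = 16.7 kJ/mol

|ΔT| = |18.11 − 22.80| = 4.69 °C
|q_surr| = (168.0 × 3.9) × 4.69 = 655.2 × 4.69 = 3073 J
n(NH₄Cl) = 9.84 / 53.49 = 0.1840 mol
Temperature fell, so q_rxn = +|q_surr| = 3.073 kJ
ΔH = q_rxn / n = 16.70 kJ/mol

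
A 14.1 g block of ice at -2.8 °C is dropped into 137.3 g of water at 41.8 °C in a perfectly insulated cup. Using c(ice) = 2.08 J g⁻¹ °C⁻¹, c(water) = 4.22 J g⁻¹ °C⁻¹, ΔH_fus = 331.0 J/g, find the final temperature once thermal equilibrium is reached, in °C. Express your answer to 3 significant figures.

Heat to bring ice to 0 °C and melt it: q₁ = 14.1×2.08×2.8 + 14.1×331.0 = 4749.2 J
Heat the water can supply cooling to 0 °C: 137.3×4.22×41.8 = 24219.2 J > q₁, so all ice melts.
Energy balance: 137.3×4.22×(41.8 − T) = 4749.2 + 14.1×4.22×(T − 0)
579.406(41.8 − T) = 4749.2 + 59.502 T
24219.2 − 4749.2 = 638.908 T
T = 19470.0 / 638.908 = 30.47 °C

T_f = 30.5 °C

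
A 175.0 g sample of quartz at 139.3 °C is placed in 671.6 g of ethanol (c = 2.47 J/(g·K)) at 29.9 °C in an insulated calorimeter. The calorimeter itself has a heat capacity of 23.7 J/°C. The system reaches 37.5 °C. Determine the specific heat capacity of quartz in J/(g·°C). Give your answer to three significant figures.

c = 0.718 J/(g·°C)

q_gained = (671.6 × 2.47 + 23.7) × (37.5 − 29.9) = 12790 J
q_lost = 175.0 × c × (139.3 − 37.5) = 17815 c
Set equal: c = 12790 / 17815 = 0.718 J/(g·°C)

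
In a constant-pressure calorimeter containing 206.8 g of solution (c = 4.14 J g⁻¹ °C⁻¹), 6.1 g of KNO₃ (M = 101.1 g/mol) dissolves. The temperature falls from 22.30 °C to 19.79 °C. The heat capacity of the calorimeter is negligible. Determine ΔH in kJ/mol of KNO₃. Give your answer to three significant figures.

ΔH = 35.6 kJ/mol

|ΔT| = |19.79 − 22.30| = 2.51 °C
|q_surr| = (206.8 × 4.14) × 2.51 = 856.152 × 2.51 = 2149 J
n(KNO₃) = 6.1 / 101.1 = 0.06034 mol
Temperature fell, so q_rxn = +|q_surr| = 2.149 kJ
ΔH = q_rxn / n = 35.61 kJ/mol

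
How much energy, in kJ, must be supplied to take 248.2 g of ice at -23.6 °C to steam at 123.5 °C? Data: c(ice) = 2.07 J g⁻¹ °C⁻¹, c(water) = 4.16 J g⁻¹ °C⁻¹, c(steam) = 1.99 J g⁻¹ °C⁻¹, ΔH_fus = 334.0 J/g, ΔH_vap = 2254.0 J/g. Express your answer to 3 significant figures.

q1 (heat ice -23.6→0.0 °C): 248.2 × 2.07 × 23.6 = 12125 J
q2 (melt at 0 °C): 248.2 × 334.0 = 82899 J
q3 (heat water 0.0→100.0 °C): 248.2 × 4.16 × 100.0 = 103251 J
q4 (vaporize at 100 °C): 248.2 × 2254.0 = 559443 J
q5 (heat steam 100.0→123.5 °C): 248.2 × 1.99 × 23.5 = 11607 J
Total: 12125 + 82899 + 103251 + 559443 + 11607 = 769325 J = 769 kJ

q = 769 kJ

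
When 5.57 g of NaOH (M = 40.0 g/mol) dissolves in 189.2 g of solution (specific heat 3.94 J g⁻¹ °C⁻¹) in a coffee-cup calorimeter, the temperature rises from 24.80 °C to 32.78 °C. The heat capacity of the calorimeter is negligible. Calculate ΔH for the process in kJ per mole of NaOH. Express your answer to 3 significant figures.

|ΔT| = |32.78 − 24.80| = 7.98 °C
|q_surr| = (189.2 × 3.94) × 7.98 = 745.448 × 7.98 = 5949 J
n(NaOH) = 5.57 / 40.0 = 0.1393 mol
Temperature rose, so q_rxn = −|q_surr| = -5.949 kJ
ΔH = q_rxn / n = -42.71 kJ/mol

ΔH = -42.7 kJ/mol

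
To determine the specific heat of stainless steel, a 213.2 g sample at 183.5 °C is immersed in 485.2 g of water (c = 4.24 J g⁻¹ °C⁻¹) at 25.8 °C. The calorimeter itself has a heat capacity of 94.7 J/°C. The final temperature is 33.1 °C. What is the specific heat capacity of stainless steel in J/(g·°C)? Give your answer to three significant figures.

q_gained = (485.2 × 4.24 + 94.7) × (33.1 − 25.8) = 15710 J
q_lost = 213.2 × c × (183.5 − 33.1) = 32065.28 c
Set equal: c = 15710 / 32065.28 = 0.490 J/(g·°C)

c = 0.490 J/(g·°C)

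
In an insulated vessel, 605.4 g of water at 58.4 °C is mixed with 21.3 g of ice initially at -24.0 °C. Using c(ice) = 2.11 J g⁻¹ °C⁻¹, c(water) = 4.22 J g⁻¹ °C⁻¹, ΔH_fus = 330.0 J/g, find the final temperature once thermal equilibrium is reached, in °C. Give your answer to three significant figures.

Heat to bring ice to 0 °C and melt it: q₁ = 21.3×2.11×24.0 + 21.3×330.0 = 8107.6 J
Heat the water can supply cooling to 0 °C: 605.4×4.22×58.4 = 149200 J > q₁, so all ice melts.
Energy balance: 605.4×4.22×(58.4 − T) = 8107.6 + 21.3×4.22×(T − 0)
2554.788(58.4 − T) = 8107.6 + 89.886 T
149200 − 8107.6 = 2644.674 T
T = 141092.4 / 2644.674 = 53.3496 °C

T_f = 53.3 °C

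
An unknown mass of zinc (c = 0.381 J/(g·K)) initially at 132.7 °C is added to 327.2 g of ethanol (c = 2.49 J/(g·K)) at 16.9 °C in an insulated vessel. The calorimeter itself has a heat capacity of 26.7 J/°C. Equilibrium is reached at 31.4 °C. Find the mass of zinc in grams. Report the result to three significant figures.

q_gained = (327.2 × 2.49 + 26.7) × (31.4 − 16.9) = 12200 J
q_lost = m × 0.381 × (132.7 − 31.4) = 38.5953 m
m = 12200 / 38.5953 = 316 g

m = 316 g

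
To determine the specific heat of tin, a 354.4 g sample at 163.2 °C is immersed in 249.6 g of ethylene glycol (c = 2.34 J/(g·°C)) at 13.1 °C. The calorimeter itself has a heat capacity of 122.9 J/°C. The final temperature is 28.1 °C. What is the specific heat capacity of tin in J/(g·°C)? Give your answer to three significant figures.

c = 0.221 J/(g·°C)

q_gained = (249.6 × 2.34 + 122.9) × (28.1 − 13.1) = 10600 J
q_lost = 354.4 × c × (163.2 − 28.1) = 47879.44 c
Set equal: c = 10600 / 47879.44 = 0.221 J/(g·°C)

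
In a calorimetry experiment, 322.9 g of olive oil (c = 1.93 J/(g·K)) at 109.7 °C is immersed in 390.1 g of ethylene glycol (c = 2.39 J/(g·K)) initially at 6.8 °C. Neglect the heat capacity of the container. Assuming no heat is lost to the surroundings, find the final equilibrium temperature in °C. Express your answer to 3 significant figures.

Heat lost by olive oil = heat gained by ethylene glycol.
(322.9)(1.93)(109.7 − T) = (390.1)(2.39)(T − 6.8)
623.197 (109.7 − T) = 932.339 (T − 6.8)
68365 − 623.197 T = 932.339 T − 6339.9
74704.9 = 1555.536 T
T = 48.03 °C

T_f = 48.0 °C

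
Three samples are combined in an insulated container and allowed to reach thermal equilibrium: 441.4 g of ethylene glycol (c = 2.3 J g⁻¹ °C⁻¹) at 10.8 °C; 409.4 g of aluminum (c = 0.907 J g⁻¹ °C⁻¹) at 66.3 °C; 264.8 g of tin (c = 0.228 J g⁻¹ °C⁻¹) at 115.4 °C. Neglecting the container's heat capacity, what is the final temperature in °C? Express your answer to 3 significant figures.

T_f = 29.4 °C

Σ mᵢcᵢ(T − Tᵢ) = 0  ⇒  T = Σ mᵢcᵢTᵢ / Σ mᵢcᵢ
Σ mᵢcᵢ = 441.4×2.3 + 409.4×0.907 + 264.8×0.228 = 1446.9202
Σ mᵢcᵢTᵢ = 1015.22×10.8 + 371.3258×66.3 + 60.3744×115.4 = 42550
T = 42550 / 1446.9202 = 29.41 °C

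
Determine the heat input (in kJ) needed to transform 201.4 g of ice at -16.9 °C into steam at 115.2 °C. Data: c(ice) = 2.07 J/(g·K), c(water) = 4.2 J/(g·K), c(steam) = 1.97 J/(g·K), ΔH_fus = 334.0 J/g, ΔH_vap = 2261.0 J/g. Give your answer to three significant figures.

q = 620 kJ

q1 (heat ice -16.9→0.0 °C): 201.4 × 2.07 × 16.9 = 7046 J
q2 (melt at 0 °C): 201.4 × 334.0 = 67268 J
q3 (heat water 0.0→100.0 °C): 201.4 × 4.2 × 100.0 = 84588 J
q4 (vaporize at 100 °C): 201.4 × 2261.0 = 455365 J
q5 (heat steam 100.0→115.2 °C): 201.4 × 1.97 × 15.2 = 6031 J
Total: 7046 + 67268 + 84588 + 455365 + 6031 = 620298 J = 620 kJ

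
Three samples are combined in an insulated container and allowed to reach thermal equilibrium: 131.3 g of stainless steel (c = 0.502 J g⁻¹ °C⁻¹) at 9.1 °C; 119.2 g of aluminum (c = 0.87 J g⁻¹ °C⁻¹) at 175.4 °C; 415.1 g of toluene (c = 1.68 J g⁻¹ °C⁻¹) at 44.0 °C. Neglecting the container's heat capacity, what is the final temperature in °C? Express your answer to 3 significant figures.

T_f = 57.1 °C

Σ mᵢcᵢ(T − Tᵢ) = 0  ⇒  T = Σ mᵢcᵢTᵢ / Σ mᵢcᵢ
Σ mᵢcᵢ = 131.3×0.502 + 119.2×0.87 + 415.1×1.68 = 866.9846
Σ mᵢcᵢTᵢ = 65.9126×9.1 + 103.704×175.4 + 697.368×44.0 = 49474
T = 49474 / 866.9846 = 57.06 °C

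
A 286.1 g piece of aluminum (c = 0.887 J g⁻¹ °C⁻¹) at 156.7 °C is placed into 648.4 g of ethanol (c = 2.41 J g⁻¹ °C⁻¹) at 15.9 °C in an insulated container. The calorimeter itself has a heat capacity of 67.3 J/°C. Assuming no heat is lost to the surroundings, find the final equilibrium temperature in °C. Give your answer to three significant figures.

Heat lost by aluminum = heat gained by ethanol + calorimeter.
(286.1)(0.887)(156.7 − T) = [(648.4)(2.41) + 67.3](T − 15.9)
253.7707 (156.7 − T) = 1629.944 (T − 15.9)
39766 − 253.7707 T = 1629.944 T − 25916
65682 = 1883.7147 T
T = 34.87 °C

T_f = 34.9 °C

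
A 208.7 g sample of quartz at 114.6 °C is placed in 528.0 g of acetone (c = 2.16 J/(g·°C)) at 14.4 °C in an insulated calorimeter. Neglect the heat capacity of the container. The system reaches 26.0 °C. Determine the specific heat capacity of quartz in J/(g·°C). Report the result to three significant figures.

c = 0.715 J/(g·°C)

q_gained = (528.0 × 2.16) × (26.0 − 14.4) = 13230 J
q_lost = 208.7 × c × (114.6 − 26.0) = 18490.82 c
Set equal: c = 13230 / 18490.82 = 0.715 J/(g·°C)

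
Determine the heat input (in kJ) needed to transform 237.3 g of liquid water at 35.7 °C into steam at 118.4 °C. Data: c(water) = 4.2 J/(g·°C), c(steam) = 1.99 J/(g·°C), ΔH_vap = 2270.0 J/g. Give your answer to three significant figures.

q = 611 kJ

q1 (heat water 35.7→100.0 °C): 237.3 × 4.2 × 64.3 = 64085 J
q2 (vaporize at 100 °C): 237.3 × 2270.0 = 538671 J
q3 (heat steam 100.0→118.4 °C): 237.3 × 1.99 × 18.4 = 8689 J
Total: 64085 + 538671 + 8689 = 611445 J = 611 kJ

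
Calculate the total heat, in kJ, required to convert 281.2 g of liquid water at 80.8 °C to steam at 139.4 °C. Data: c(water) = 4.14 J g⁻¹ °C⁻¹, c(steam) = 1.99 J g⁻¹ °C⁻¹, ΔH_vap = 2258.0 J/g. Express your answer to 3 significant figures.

q1 (heat water 80.8→100.0 °C): 281.2 × 4.14 × 19.2 = 22352 J
q2 (vaporize at 100 °C): 281.2 × 2258.0 = 634950 J
q3 (heat steam 100.0→139.4 °C): 281.2 × 1.99 × 39.4 = 22048 J
Total: 22352 + 634950 + 22048 = 679350 J = 679 kJ

q = 679 kJ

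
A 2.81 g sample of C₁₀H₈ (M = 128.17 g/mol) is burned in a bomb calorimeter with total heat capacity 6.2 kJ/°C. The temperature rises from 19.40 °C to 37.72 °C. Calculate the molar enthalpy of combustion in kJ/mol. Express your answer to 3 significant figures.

ΔT = 37.72 − 19.40 = 18.32 °C
q_cal = C_cal × ΔT = 6.2 × 18.32 = 113.584 kJ
n = 2.81 / 128.17 = 0.02192 mol
q_rxn = −q_cal = -113.584 kJ
ΔH = -113.584 / 0.02192 = -5182 kJ/mol

ΔH = -5180 kJ/mol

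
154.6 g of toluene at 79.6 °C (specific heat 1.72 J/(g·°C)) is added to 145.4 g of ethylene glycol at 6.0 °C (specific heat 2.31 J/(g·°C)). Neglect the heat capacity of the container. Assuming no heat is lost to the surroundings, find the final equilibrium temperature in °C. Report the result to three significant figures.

T_f = 38.5 °C

Heat lost by toluene = heat gained by ethylene glycol.
(154.6)(1.72)(79.6 − T) = (145.4)(2.31)(T − 6.0)
265.912 (79.6 − T) = 335.874 (T − 6.0)
21167 − 265.912 T = 335.874 T − 2015.2
23182.2 = 601.786 T
T = 38.52 °C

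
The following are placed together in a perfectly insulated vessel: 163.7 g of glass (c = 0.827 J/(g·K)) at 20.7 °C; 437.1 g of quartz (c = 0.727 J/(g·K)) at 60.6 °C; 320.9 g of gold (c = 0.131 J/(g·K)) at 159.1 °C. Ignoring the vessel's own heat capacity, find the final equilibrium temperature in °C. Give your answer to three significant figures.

T_f = 58.1 °C

Σ mᵢcᵢ(T − Tᵢ) = 0  ⇒  T = Σ mᵢcᵢTᵢ / Σ mᵢcᵢ
Σ mᵢcᵢ = 163.7×0.827 + 437.1×0.727 + 320.9×0.131 = 495.1895
Σ mᵢcᵢTᵢ = 135.3799×20.7 + 317.7717×60.6 + 42.0379×159.1 = 28748
T = 28748 / 495.1895 = 58.05 °C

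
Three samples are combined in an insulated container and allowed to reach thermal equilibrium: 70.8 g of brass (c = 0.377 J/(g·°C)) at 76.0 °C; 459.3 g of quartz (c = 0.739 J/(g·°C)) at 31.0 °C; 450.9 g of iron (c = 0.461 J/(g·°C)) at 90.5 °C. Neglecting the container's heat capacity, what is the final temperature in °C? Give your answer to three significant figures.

Σ mᵢcᵢ(T − Tᵢ) = 0  ⇒  T = Σ mᵢcᵢTᵢ / Σ mᵢcᵢ
Σ mᵢcᵢ = 70.8×0.377 + 459.3×0.739 + 450.9×0.461 = 573.9792
Σ mᵢcᵢTᵢ = 26.6916×76.0 + 339.4227×31.0 + 207.8649×90.5 = 31362
T = 31362 / 573.9792 = 54.64 °C

T_f = 54.6 °C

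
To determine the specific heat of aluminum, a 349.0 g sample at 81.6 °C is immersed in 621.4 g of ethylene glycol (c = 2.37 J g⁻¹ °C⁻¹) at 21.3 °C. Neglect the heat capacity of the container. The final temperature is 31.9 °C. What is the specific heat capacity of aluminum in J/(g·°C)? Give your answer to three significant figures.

c = 0.900 J/(g·°C)

q_gained = (621.4 × 2.37) × (31.9 − 21.3) = 15610 J
q_lost = 349.0 × c × (81.6 − 31.9) = 17345.3 c
Set equal: c = 15610 / 17345.3 = 0.900 J/(g·°C)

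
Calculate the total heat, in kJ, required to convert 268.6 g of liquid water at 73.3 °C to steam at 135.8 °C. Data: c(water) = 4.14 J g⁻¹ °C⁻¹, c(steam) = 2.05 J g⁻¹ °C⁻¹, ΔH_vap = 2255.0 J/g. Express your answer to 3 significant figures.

q = 655 kJ

q1 (heat water 73.3→100.0 °C): 268.6 × 4.14 × 26.7 = 29691 J
q2 (vaporize at 100 °C): 268.6 × 2255.0 = 605693 J
q3 (heat steam 100.0→135.8 °C): 268.6 × 2.05 × 35.8 = 19713 J
Total: 29691 + 605693 + 19713 = 655097 J = 655 kJ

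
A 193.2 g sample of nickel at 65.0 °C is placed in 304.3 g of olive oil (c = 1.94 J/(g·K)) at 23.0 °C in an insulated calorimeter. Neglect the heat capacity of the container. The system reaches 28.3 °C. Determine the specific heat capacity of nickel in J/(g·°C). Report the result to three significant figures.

c = 0.441 J/(g·°C)

q_gained = (304.3 × 1.94) × (28.3 − 23.0) = 3129 J
q_lost = 193.2 × c × (65.0 − 28.3) = 7090.44 c
Set equal: c = 3129 / 7090.44 = 0.441 J/(g·°C)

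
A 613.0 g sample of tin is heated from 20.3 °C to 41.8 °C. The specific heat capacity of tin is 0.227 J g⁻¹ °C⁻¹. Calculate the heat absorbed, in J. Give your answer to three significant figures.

q = m c ΔT = 613.0 × 0.227 × (41.8 − 20.3)
q = 613.0 × 0.227 × 21.5 = 2992 J

q = 2990 J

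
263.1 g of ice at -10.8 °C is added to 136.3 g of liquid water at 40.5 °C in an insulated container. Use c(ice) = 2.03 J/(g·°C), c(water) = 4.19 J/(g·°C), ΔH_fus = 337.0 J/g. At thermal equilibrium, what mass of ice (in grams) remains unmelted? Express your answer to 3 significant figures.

m_ice remaining = 212 g

Heat to warm all ice to 0 °C: 263.1×2.03×10.8 = 5768.2 J
Heat released by water cooling to 0 °C: 136.3×4.19×40.5 = 23129 J
23129 J < 5768.2 + 263.1×337.0 = 94432.9 J, so not all ice melts; final T = 0 °C.
Heat left for melting: 23129 − 5768.2 = 17360.8 J
Mass melted = 17360.8 / 337.0 = 51.52 g
Ice remaining = 263.1 − 51.52 = 211.58 g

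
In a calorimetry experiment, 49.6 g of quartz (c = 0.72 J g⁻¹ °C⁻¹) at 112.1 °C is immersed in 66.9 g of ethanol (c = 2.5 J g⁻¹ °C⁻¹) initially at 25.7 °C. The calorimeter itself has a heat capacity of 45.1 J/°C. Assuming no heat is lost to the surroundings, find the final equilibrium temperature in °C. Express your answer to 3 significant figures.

Heat lost by quartz = heat gained by ethanol + calorimeter.
(49.6)(0.72)(112.1 − T) = [(66.9)(2.5) + 45.1](T − 25.7)
35.712 (112.1 − T) = 212.35 (T − 25.7)
4003.3 − 35.712 T = 212.35 T − 5457.4
9460.7 = 248.062 T
T = 38.14 °C

T_f = 38.1 °C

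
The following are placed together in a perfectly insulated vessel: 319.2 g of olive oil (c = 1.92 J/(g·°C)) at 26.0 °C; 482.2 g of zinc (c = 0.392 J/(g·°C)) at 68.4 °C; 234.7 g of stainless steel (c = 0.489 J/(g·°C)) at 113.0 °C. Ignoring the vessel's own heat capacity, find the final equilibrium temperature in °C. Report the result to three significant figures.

Σ mᵢcᵢ(T − Tᵢ) = 0  ⇒  T = Σ mᵢcᵢTᵢ / Σ mᵢcᵢ
Σ mᵢcᵢ = 319.2×1.92 + 482.2×0.392 + 234.7×0.489 = 916.6547
Σ mᵢcᵢTᵢ = 612.864×26.0 + 189.0224×68.4 + 114.7683×113.0 = 41832
T = 41832 / 916.6547 = 45.64 °C

T_f = 45.6 °C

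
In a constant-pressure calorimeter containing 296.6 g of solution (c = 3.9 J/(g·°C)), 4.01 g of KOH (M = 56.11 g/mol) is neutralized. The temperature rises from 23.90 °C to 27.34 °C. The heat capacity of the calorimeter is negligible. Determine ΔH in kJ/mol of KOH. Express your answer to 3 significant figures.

ΔH = -55.7 kJ/mol

|ΔT| = |27.34 − 23.90| = 3.44 °C
|q_surr| = (296.6 × 3.9) × 3.44 = 1156.74 × 3.44 = 3979 J
n(KOH) = 4.01 / 56.11 = 0.07147 mol
Temperature rose, so q_rxn = −|q_surr| = -3.979 kJ
ΔH = q_rxn / n = -55.67 kJ/mol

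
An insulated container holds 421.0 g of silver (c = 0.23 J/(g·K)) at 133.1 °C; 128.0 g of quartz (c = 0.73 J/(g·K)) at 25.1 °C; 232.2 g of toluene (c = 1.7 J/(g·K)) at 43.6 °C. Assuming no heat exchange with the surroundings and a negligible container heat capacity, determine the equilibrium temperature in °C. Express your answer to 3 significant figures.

T_f = 55.5 °C

Σ mᵢcᵢ(T − Tᵢ) = 0  ⇒  T = Σ mᵢcᵢTᵢ / Σ mᵢcᵢ
Σ mᵢcᵢ = 421.0×0.23 + 128.0×0.73 + 232.2×1.7 = 585.01
Σ mᵢcᵢTᵢ = 96.83×133.1 + 93.44×25.1 + 394.74×43.6 = 32444
T = 32444 / 585.01 = 55.46 °C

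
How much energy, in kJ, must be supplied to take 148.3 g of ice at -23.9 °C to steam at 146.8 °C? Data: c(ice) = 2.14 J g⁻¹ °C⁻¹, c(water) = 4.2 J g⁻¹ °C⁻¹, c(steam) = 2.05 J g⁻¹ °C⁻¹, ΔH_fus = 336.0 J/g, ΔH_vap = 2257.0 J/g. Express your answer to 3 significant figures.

q = 469 kJ

q1 (heat ice -23.9→0.0 °C): 148.3 × 2.14 × 23.9 = 7585 J
q2 (melt at 0 °C): 148.3 × 336.0 = 49829 J
q3 (heat water 0.0→100.0 °C): 148.3 × 4.2 × 100.0 = 62286 J
q4 (vaporize at 100 °C): 148.3 × 2257.0 = 334713 J
q5 (heat steam 100.0→146.8 °C): 148.3 × 2.05 × 46.8 = 14228 J
Total: 7585 + 49829 + 62286 + 334713 + 14228 = 468641 J = 469 kJ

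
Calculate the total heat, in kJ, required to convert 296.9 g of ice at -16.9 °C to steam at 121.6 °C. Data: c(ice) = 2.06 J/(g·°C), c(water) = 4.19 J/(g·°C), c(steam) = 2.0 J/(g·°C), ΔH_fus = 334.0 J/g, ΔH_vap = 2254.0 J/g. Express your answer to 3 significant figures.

q = 916 kJ

q1 (heat ice -16.9→0.0 °C): 296.9 × 2.06 × 16.9 = 10336 J
q2 (melt at 0 °C): 296.9 × 334.0 = 99165 J
q3 (heat water 0.0→100.0 °C): 296.9 × 4.19 × 100.0 = 124401 J
q4 (vaporize at 100 °C): 296.9 × 2254.0 = 669213 J
q5 (heat steam 100.0→121.6 °C): 296.9 × 2.0 × 21.6 = 12826 J
Total: 10336 + 99165 + 124401 + 669213 + 12826 = 915941 J = 916 kJ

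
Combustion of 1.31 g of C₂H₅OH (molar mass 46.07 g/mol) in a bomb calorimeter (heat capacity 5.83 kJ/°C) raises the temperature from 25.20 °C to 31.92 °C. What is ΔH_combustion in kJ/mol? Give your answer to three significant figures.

ΔH = -1380 kJ/mol

ΔT = 31.92 − 25.20 = 6.72 °C
q_cal = C_cal × ΔT = 5.83 × 6.72 = 39.1776 kJ
n = 1.31 / 46.07 = 0.02843 mol
q_rxn = −q_cal = -39.1776 kJ
ΔH = -39.1776 / 0.02843 = -1378 kJ/mol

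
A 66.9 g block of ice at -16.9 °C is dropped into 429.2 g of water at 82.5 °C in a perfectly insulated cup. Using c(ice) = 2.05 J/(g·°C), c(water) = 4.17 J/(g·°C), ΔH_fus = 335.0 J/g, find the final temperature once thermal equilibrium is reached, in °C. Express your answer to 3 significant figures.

Heat to bring ice to 0 °C and melt it: q₁ = 66.9×2.05×16.9 + 66.9×335.0 = 24729 J
Heat the water can supply cooling to 0 °C: 429.2×4.17×82.5 = 147656 J > q₁, so all ice melts.
Energy balance: 429.2×4.17×(82.5 − T) = 24729 + 66.9×4.17×(T − 0)
1789.764(82.5 − T) = 24729 + 278.973 T
147656 − 24729 = 2068.737 T
T = 122927 / 2068.737 = 59.42 °C

T_f = 59.4 °C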